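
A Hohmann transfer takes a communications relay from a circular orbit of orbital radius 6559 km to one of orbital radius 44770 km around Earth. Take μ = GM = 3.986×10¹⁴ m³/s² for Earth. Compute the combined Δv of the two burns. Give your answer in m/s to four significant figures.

Δv_total ≈ 3976 m/s

r₁ = 6559 km = 6.559×10⁶ m.
r₂ = 44770 km = 4.477×10⁷ m.
Transfer ellipse a_t = (r₁ + r₂)/2 = 2.566×10⁷ m.
At r₁: circular v_c1 = √(μ/r₁) = 7796 m/s; transfer-perigee v_p = √[μ(2/r₁ − 1/a_t)] = 10300 m/s.
Δv₁ = v_p − v_c1 = 2501 m/s.
At r₂: circular v_c2 = √(μ/r₂) = 2984 m/s; transfer-apogee v_a = √[μ(2/r₂ − 1/a_t)] = 1508 m/s.
Δv₂ = v_c2 − v_a = 1475 m/s.
Total Δv = Δv₁ + Δv₂ = 3976 m/s.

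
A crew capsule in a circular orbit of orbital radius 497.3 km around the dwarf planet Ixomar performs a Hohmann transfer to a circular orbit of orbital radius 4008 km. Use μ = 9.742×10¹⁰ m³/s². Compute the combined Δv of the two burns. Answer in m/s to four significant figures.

r₁ = 497.3 km = 4.973×10⁵ m.
r₂ = 4008 km = 4.008×10⁶ m.
Transfer ellipse a_t = (r₁ + r₂)/2 = 2.253×10⁶ m.
At r₁: circular v_c1 = √(μ/r₁) = 442.6 m/s; transfer-periapsis v_p = √[μ(2/r₁ − 1/a_t)] = 590.4 m/s.
Δv₁ = v_p − v_c1 = 147.8 m/s.
At r₂: circular v_c2 = √(μ/r₂) = 155.9 m/s; transfer-apoapsis v_a = √[μ(2/r₂ − 1/a_t)] = 73.25 m/s.
Δv₂ = v_c2 − v_a = 82.65 m/s.
Total Δv = Δv₁ + Δv₂ = 230.4 m/s.

Δv_total ≈ 230.4 m/s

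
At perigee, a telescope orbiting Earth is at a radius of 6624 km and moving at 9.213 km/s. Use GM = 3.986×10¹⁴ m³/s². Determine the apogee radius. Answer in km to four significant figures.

apogee radius ≈ 15850 km

r_p = 6.624×10⁶ m.
Specific energy ε = v²/2 − μ/r = -1.774×10⁷ J/kg, so a = −μ/(2ε) = 1.124×10⁷ m.
The apsides satisfy r_p + r_a = 2a, so the apogee radius is 2a − r_p = 1.585×10⁷ m = 15851 km.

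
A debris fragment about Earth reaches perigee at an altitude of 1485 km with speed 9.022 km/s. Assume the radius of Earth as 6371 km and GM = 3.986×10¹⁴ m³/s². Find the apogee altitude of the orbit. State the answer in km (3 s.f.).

apogee altitude ≈ 25500 km

r_p = 6371 + 1485 = 7856.0 km = 7.856×10⁶ m.
Specific energy ε = v²/2 − μ/r = -1.004×10⁷ J/kg, so a = −μ/(2ε) = 1.985×10⁷ m.
The apsides satisfy r_p + r_a = 2a, so the apogee radius is 2a − r_p = 3.185×10⁷ m = 31845 km.
Apogee altitude = 31845 − 6371 = 25474 km.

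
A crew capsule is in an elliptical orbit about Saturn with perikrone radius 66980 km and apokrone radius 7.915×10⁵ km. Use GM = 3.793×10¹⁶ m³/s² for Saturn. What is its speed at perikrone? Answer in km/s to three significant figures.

v ≈ 32.3 km/s

Semi-major axis a = (r_p + r_a)/2 = 4.2924×10⁵ km = 4.292×10⁸ m.
Vis-viva: v² = μ(2/r − 1/a) = 3.793×10¹⁶ × (2.986×10⁻⁸ − 2.330×10⁻⁹) = 1.044×10⁹ m²/s².
v = 32310 m/s = 32.31 km/s.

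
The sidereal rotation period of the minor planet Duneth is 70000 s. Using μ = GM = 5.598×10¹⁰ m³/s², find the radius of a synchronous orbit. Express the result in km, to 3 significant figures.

r_sync ≈ 1910 km

A synchronous orbit has period T, so by Kepler's third law a = (μT²/4π²)^(1/3).
μT²/4π² = 5.598×10¹⁰ × (7.000×10⁴)² / 39.48 = 6.948×10¹⁸ m³.
a = 1.908×10⁶ m = 1908.2 km.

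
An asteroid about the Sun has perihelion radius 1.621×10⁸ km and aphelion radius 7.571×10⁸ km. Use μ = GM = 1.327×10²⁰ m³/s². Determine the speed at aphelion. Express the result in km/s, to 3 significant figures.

v ≈ 7.86 km/s

Semi-major axis a = (r_p + r_a)/2 = 4.5960×10⁸ km = 4.596×10¹¹ m.
Vis-viva: v² = μ(2/r − 1/a) = 1.327×10²⁰ × (2.642×10⁻¹² − 2.176×10⁻¹²) = 6.182×10⁷ m²/s².
v = 7862 m/s = 7.862 km/s.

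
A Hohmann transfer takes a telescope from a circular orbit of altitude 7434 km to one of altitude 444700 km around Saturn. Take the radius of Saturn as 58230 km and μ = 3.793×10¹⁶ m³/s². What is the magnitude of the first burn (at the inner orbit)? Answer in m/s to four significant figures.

Δv ≈ 7932 m/s

r₁ = 58230 + 7434 = 65664 km = 6.5664×10⁷ m.
r₂ = 58230 + 444700 = 502930 km = 5.0293×10⁸ m.
Transfer ellipse a_t = (r₁ + r₂)/2 = 2.843×10⁸ m.
At r₁: circular v_c1 = √(μ/r₁) = 24030 m/s; transfer-perikrone v_p = √[μ(2/r₁ − 1/a_t)] = 31970 m/s.
Δv₁ = v_p − v_c1 = 7932 m/s.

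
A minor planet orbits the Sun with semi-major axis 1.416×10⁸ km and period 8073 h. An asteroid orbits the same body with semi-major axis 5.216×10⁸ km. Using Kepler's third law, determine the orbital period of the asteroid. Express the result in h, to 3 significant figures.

T₂ ≈ 57100 h

Kepler's third law: T² ∝ a³, so T₂ = T₁ (a₂/a₁)^(3/2).
a₂/a₁ = 3.684, (a₂/a₁)^(3/2) = 7.070.
T₂ = 8073 × 7.070 = 57080 h.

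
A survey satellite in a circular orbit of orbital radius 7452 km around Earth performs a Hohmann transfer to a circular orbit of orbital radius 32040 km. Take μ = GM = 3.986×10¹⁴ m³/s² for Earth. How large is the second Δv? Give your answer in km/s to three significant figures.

r₁ = 7452 km = 7.452×10⁶ m.
r₂ = 32040 km = 3.204×10⁷ m.
Transfer ellipse a_t = (r₁ + r₂)/2 = 1.975×10⁷ m.
At r₁: circular v_c1 = √(μ/r₁) = 7314 m/s; transfer-perigee v_p = √[μ(2/r₁ − 1/a_t)] = 9316 m/s.
At r₂: circular v_c2 = √(μ/r₂) = 3527 m/s; transfer-apogee v_a = √[μ(2/r₂ − 1/a_t)] = 2167 m/s.
Δv₂ = v_c2 − v_a = 1360 m/s.
= 1.360 km/s.

Δv ≈ 1.36 km/s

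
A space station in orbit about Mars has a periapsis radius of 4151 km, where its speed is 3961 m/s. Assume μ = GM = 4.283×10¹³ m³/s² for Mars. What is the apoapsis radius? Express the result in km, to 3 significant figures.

r_p = 4.151×10⁶ m.
Specific energy ε = v²/2 − μ/r = -2.473×10⁶ J/kg, so a = −μ/(2ε) = 8.659×10⁶ m.
The apsides satisfy r_p + r_a = 2a, so the apoapsis radius is 2a − r_p = 1.317×10⁷ m = 13166 km.

apoapsis radius ≈ 13200 km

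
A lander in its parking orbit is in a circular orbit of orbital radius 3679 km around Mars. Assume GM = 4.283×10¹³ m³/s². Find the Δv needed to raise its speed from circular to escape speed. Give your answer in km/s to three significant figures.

r = 3679 km = 3.679×10⁶ m.
Circular speed v_c = √(μ/r) = 3412 m/s.
Escape speed v_esc = √(2μ/r) = √2 × v_c = 4825 m/s.
Δv = v_esc − v_c = 1413 m/s = 1.413 km/s.

Δv ≈ 1.41 km/s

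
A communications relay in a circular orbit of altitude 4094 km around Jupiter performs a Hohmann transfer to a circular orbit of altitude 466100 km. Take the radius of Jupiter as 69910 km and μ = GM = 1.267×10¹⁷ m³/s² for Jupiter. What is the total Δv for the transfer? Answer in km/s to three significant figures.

r₁ = 69910 + 4094 = 74004 km = 7.4004×10⁷ m.
r₂ = 69910 + 466100 = 536010 km = 5.3601×10⁸ m.
Transfer ellipse a_t = (r₁ + r₂)/2 = 3.050×10⁸ m.
At r₁: circular v_c1 = √(μ/r₁) = 41380 m/s; transfer-perijove v_p = √[μ(2/r₁ − 1/a_t)] = 54850 m/s.
Δv₁ = v_p − v_c1 = 13470 m/s.
At r₂: circular v_c2 = √(μ/r₂) = 15370 m/s; transfer-apojove v_a = √[μ(2/r₂ − 1/a_t)] = 7573 m/s.
Δv₂ = v_c2 − v_a = 7801 m/s.
Total Δv = Δv₁ + Δv₂ = 21280 m/s = 21.28 km/s.

Δv_total ≈ 21.3 km/s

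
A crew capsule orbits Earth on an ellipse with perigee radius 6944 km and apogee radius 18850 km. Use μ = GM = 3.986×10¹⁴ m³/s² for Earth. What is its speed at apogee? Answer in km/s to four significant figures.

Semi-major axis a = (r_p + r_a)/2 = 12897 km = 1.290×10⁷ m.
Vis-viva: v² = μ(2/r − 1/a) = 3.986×10¹⁴ × (1.061×10⁻⁷ − 7.754×10⁻⁸) = 1.139×10⁷ m²/s².
v = 3374 m/s = 3.374 km/s.

v ≈ 3.374 km/s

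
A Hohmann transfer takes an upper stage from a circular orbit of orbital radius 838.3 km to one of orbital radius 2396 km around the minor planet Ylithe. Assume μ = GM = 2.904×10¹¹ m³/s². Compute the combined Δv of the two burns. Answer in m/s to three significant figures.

r₁ = 838.3 km = 8.383×10⁵ m.
r₂ = 2396 km = 2.396×10⁶ m.
Transfer ellipse a_t = (r₁ + r₂)/2 = 1.617×10⁶ m.
At r₁: circular v_c1 = √(μ/r₁) = 588.6 m/s; transfer-periapsis v_p = √[μ(2/r₁ − 1/a_t)] = 716.4 m/s.
Δv₁ = v_p − v_c1 = 127.8 m/s.
At r₂: circular v_c2 = √(μ/r₂) = 348.1 m/s; transfer-apoapsis v_a = √[μ(2/r₂ − 1/a_t)] = 250.7 m/s.
Δv₂ = v_c2 − v_a = 97.48 m/s.
Total Δv = Δv₁ + Δv₂ = 225.3 m/s.

Δv_total ≈ 225 m/s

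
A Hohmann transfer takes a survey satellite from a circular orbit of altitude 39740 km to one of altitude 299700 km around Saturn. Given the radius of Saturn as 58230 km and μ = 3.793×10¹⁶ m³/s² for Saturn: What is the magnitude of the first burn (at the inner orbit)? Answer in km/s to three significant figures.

r₁ = 58230 + 39740 = 97970 km = 9.7970×10⁷ m.
r₂ = 58230 + 299700 = 357930 km = 3.5793×10⁸ m.
Transfer ellipse a_t = (r₁ + r₂)/2 = 2.280×10⁸ m.
At r₁: circular v_c1 = √(μ/r₁) = 19680 m/s; transfer-perikrone v_p = √[μ(2/r₁ − 1/a_t)] = 24660 m/s.
Δv₁ = v_p − v_c1 = 4980 m/s.
= 4.980 km/s.

Δv ≈ 4.98 km/s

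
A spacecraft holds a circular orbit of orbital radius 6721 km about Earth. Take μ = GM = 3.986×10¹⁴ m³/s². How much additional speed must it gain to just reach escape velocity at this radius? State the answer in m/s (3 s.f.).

Δv ≈ 3190 m/s

r = 6721 km = 6.721×10⁶ m.
Circular speed v_c = √(μ/r) = 7701 m/s.
Escape speed v_esc = √(2μ/r) = √2 × v_c = 10890 m/s.
Δv = v_esc − v_c = 3190 m/s.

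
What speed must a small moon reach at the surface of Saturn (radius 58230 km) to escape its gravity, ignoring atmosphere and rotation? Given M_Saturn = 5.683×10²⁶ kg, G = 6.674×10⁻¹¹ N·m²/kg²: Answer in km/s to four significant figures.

v_esc ≈ 36.09 km/s

μ = GM = 6.674×10⁻¹¹ × 5.683×10²⁶ = 3.793×10¹⁶ m³/s².
r = R = 5.823×10⁷ m.
Escape speed v_esc = √(2μ/r) = √(2 × 3.793×10¹⁶ / 5.823×10⁷) = √(1.303×10⁹) = 36090 m/s.
= 36.09 km/s.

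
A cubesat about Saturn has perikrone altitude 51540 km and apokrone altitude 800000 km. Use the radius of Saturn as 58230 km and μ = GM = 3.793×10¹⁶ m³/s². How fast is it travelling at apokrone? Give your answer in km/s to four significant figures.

v ≈ 3.166 km/s

r_p = 58230 + 51540 = 109770 km = 1.0977×10⁸ m.
r_a = 58230 + 800000 = 858230 km = 8.5823×10⁸ m.
Semi-major axis a = (r_p + r_a)/2 = 4.8400×10⁵ km = 4.840×10⁸ m.
Vis-viva: v² = μ(2/r − 1/a) = 3.793×10¹⁶ × (2.330×10⁻⁹ − 2.066×10⁻⁹) = 1.002×10⁷ m²/s².
v = 3166 m/s = 3.166 km/s.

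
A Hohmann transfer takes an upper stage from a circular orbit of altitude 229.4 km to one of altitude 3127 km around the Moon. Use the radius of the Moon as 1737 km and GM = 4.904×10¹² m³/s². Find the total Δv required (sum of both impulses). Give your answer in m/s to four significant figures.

Δv_total ≈ 547.6 m/s

r₁ = 1737 + 229.4 = 1966.4 km = 1.9664×10⁶ m.
r₂ = 1737 + 3127 = 4864.0 km = 4.8640×10⁶ m.
Transfer ellipse a_t = (r₁ + r₂)/2 = 3.415×10⁶ m.
At r₁: circular v_c1 = √(μ/r₁) = 1579 m/s; transfer-perilune v_p = √[μ(2/r₁ − 1/a_t)] = 1885 m/s.
Δv₁ = v_p − v_c1 = 305.4 m/s.
At r₂: circular v_c2 = √(μ/r₂) = 1004 m/s; transfer-apolune v_a = √[μ(2/r₂ − 1/a_t)] = 761.9 m/s.
Δv₂ = v_c2 − v_a = 242.2 m/s.
Total Δv = Δv₁ + Δv₂ = 547.6 m/s.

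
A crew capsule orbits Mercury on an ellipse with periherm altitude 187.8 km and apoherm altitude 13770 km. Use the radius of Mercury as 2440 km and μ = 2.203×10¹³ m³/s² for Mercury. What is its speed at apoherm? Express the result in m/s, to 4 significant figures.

r_p = 2440 + 187.8 = 2627.8 km = 2.6278×10⁶ m.
r_a = 2440 + 13770 = 16210 km = 1.6210×10⁷ m.
Semi-major axis a = (r_p + r_a)/2 = 9418.9 km = 9.419×10⁶ m.
Vis-viva: v² = μ(2/r − 1/a) = 2.203×10¹³ × (1.234×10⁻⁷ − 1.062×10⁻⁷) = 3.792×10⁵ m²/s².
v = 615.8 m/s.

v ≈ 615.8 m/s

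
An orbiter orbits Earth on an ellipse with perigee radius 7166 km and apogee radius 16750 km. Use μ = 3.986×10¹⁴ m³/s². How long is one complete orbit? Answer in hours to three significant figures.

T ≈ 3.61 hours

Semi-major axis a = (r_p + r_a)/2 = (7166.0 + 16750)/2 = 11958 km = 1.196×10⁷ m.
By Kepler's third law T = 2π√(a³/μ) = 2π × 2.071×10³ = 1.301×10⁴ s.
= 3.615 hours.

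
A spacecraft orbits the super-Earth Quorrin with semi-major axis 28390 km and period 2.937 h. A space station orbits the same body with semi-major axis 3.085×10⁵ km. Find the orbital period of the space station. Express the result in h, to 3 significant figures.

T₂ ≈ 105 h

Kepler's third law: T² ∝ a³, so T₂ = T₁ (a₂/a₁)^(3/2).
a₂/a₁ = 10.87, (a₂/a₁)^(3/2) = 35.82.
T₂ = 2.937 × 35.82 = 105.2 h.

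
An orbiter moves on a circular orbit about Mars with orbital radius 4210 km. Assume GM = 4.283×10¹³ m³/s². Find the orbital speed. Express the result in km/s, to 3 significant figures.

r = 4210 km = 4.210×10⁶ m.
For a circular orbit v = √(μ/r) = √(4.283×10¹³ / 4.210×10⁶) = √(1.017×10⁷) = 3190 m/s.
That is 3.190 km/s.

v ≈ 3.19 km/s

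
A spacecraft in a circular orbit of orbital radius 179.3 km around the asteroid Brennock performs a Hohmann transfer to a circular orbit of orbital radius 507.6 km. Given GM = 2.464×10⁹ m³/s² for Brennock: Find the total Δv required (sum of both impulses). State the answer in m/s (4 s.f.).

Δv_total ≈ 44.62 m/s

r₁ = 179.3 km = 1.793×10⁵ m.
r₂ = 507.6 km = 5.076×10⁵ m.
Transfer ellipse a_t = (r₁ + r₂)/2 = 3.434×10⁵ m.
At r₁: circular v_c1 = √(μ/r₁) = 117.2 m/s; transfer-periapsis v_p = √[μ(2/r₁ − 1/a_t)] = 142.5 m/s.
Δv₁ = v_p − v_c1 = 25.29 m/s.
At r₂: circular v_c2 = √(μ/r₂) = 69.67 m/s; transfer-apoapsis v_a = √[μ(2/r₂ − 1/a_t)] = 50.34 m/s.
Δv₂ = v_c2 − v_a = 19.33 m/s.
Total Δv = Δv₁ + Δv₂ = 44.62 m/s.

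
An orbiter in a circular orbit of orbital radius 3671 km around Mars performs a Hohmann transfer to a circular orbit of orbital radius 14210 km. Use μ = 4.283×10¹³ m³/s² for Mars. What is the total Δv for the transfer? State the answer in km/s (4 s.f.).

r₁ = 3671 km = 3.671×10⁶ m.
r₂ = 14210 km = 1.421×10⁷ m.
Transfer ellipse a_t = (r₁ + r₂)/2 = 8.940×10⁶ m.
At r₁: circular v_c1 = √(μ/r₁) = 3416 m/s; transfer-periapsis v_p = √[μ(2/r₁ − 1/a_t)] = 4306 m/s.
Δv₁ = v_p − v_c1 = 890.5 m/s.
At r₂: circular v_c2 = √(μ/r₂) = 1736 m/s; transfer-apoapsis v_a = √[μ(2/r₂ − 1/a_t)] = 1112 m/s.
Δv₂ = v_c2 − v_a = 623.6 m/s.
Total Δv = Δv₁ + Δv₂ = 1514 m/s = 1.514 km/s.

Δv_total ≈ 1.514 km/s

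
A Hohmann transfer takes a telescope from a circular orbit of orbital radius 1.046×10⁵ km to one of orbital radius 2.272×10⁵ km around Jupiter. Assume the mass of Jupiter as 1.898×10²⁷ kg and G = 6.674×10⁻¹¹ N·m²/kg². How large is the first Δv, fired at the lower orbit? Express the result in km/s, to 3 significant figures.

Δv ≈ 5.92 km/s

μ = GM = 6.674×10⁻¹¹ × 1.898×10²⁷ = 1.267×10¹⁷ m³/s².
r₁ = 1.046×10⁵ km = 1.046×10⁸ m.
r₂ = 2.272×10⁵ km = 2.272×10⁸ m.
Transfer ellipse a_t = (r₁ + r₂)/2 = 1.659×10⁸ m.
At r₁: circular v_c1 = √(μ/r₁) = 34800 m/s; transfer-perijove v_p = √[μ(2/r₁ − 1/a_t)] = 40720 m/s.
Δv₁ = v_p − v_c1 = 5925 m/s.
= 5.925 km/s.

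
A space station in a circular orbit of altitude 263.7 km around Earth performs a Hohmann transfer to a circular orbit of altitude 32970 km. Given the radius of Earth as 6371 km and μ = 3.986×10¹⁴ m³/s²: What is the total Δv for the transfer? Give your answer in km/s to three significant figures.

Δv_total ≈ 3.86 km/s

r₁ = 6371 + 263.7 = 6634.7 km = 6.6347×10⁶ m.
r₂ = 6371 + 32970 = 39341 km = 3.9341×10⁷ m.
Transfer ellipse a_t = (r₁ + r₂)/2 = 2.299×10⁷ m.
At r₁: circular v_c1 = √(μ/r₁) = 7751 m/s; transfer-perigee v_p = √[μ(2/r₁ − 1/a_t)] = 10140 m/s.
Δv₁ = v_p − v_c1 = 2389 m/s.
At r₂: circular v_c2 = √(μ/r₂) = 3183 m/s; transfer-apogee v_a = √[μ(2/r₂ − 1/a_t)] = 1710 m/s.
Δv₂ = v_c2 − v_a = 1473 m/s.
Total Δv = Δv₁ + Δv₂ = 3862 m/s = 3.862 km/s.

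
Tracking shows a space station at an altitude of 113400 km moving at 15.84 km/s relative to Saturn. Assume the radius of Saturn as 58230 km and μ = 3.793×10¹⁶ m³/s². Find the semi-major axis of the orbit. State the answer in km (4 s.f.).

r = 58230 + 113400 = 1.7163×10⁵ km = 1.716×10⁸ m.
Vis-viva rearranged: 1/a = 2/r − v²/μ = 1.165×10⁻⁸ − 6.615×10⁻⁹ = 5.038×10⁻⁹ m⁻¹.
a = 1.985×10⁸ m = 1.9849×10⁵ km.

a ≈ 1.985×10⁵ km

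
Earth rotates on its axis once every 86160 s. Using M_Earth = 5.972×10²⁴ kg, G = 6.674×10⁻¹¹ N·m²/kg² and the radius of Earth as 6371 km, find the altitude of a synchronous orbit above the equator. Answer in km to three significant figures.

μ = GM = 6.674×10⁻¹¹ × 5.972×10²⁴ = 3.986×10¹⁴ m³/s².
A synchronous orbit has period T, so by Kepler's third law a = (μT²/4π²)^(1/3).
μT²/4π² = 3.986×10¹⁴ × (8.616×10⁴)² / 39.48 = 7.495×10²² m³.
a = 4.216×10⁷ m = 42162 km.
Altitude h = a − R = 42162 − 6371 = 35791 km.

h_sync ≈ 35800 km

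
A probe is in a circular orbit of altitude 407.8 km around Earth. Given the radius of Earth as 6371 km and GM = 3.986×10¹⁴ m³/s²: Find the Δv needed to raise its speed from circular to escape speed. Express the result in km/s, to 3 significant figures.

Δv ≈ 3.18 km/s

r = 6371 + 407.8 = 6778.8 km = 6.7788×10⁶ m.
Circular speed v_c = √(μ/r) = 7668 m/s.
Escape speed v_esc = √(2μ/r) = √2 × v_c = 10840 m/s.
Δv = v_esc − v_c = 3176 m/s = 3.176 km/s.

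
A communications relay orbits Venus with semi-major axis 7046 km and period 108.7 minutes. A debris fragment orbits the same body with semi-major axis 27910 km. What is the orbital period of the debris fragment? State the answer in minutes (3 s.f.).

T₂ ≈ 857 minutes

Kepler's third law: T² ∝ a³, so T₂ = T₁ (a₂/a₁)^(3/2).
a₂/a₁ = 3.961, (a₂/a₁)^(3/2) = 7.884.
T₂ = 108.7 × 7.884 = 856.9 minutes.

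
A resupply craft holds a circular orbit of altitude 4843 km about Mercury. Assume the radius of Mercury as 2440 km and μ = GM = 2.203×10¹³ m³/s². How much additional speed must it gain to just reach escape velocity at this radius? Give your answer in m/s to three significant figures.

Δv ≈ 720 m/s

r = 2440 + 4843 = 7283.0 km = 7.2830×10⁶ m.
Circular speed v_c = √(μ/r) = 1739 m/s.
Escape speed v_esc = √(2μ/r) = √2 × v_c = 2460 m/s.
Δv = v_esc − v_c = 720.4 m/s.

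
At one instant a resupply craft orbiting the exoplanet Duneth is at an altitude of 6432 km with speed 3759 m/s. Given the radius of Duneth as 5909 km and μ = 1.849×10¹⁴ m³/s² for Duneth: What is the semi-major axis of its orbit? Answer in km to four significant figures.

a ≈ 11680 km

r = 5909 + 6432 = 12341 km = 1.234×10⁷ m.
Specific orbital energy ε = v²/2 − μ/r = (3759)²/2 − 1.849×10¹⁴/1.234×10⁷ = -7.918×10⁶ J/kg.
Since ε = −μ/(2a), a = −μ/(2ε) = 1.168×10⁷ m = 11677 km.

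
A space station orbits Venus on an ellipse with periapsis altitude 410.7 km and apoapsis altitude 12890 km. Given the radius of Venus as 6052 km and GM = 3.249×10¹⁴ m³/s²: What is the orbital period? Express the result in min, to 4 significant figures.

r_p = 6052 + 410.7 = 6462.7 km = 6.4627×10⁶ m.
r_a = 6052 + 12890 = 18942 km = 1.8942×10⁷ m.
Semi-major axis a = (r_p + r_a)/2 = (6462.7 + 18942)/2 = 12702 km = 1.270×10⁷ m.
By Kepler's third law T = 2π√(a³/μ) = 2π × 2.512×10³ = 1.578×10⁴ s.
= 263.0 min.

T ≈ 263.0 min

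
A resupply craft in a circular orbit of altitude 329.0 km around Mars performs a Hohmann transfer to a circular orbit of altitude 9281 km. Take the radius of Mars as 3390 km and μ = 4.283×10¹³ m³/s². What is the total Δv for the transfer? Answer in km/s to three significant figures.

r₁ = 3390 + 329.0 = 3719.0 km = 3.7190×10⁶ m.
r₂ = 3390 + 9281 = 12671 km = 1.2671×10⁷ m.
Transfer ellipse a_t = (r₁ + r₂)/2 = 8.195×10⁶ m.
At r₁: circular v_c1 = √(μ/r₁) = 3394 m/s; transfer-periapsis v_p = √[μ(2/r₁ − 1/a_t)] = 4220 m/s.
Δv₁ = v_p − v_c1 = 826.2 m/s.
At r₂: circular v_c2 = √(μ/r₂) = 1839 m/s; transfer-apoapsis v_a = √[μ(2/r₂ − 1/a_t)] = 1239 m/s.
Δv₂ = v_c2 − v_a = 600.0 m/s.
Total Δv = Δv₁ + Δv₂ = 1426 m/s = 1.426 km/s.

Δv_total ≈ 1.43 km/s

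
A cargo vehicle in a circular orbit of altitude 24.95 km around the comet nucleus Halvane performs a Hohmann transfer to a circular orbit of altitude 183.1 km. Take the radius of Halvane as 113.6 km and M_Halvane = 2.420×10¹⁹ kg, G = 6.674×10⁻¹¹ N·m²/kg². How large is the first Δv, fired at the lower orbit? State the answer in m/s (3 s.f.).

μ = GM = 6.674×10⁻¹¹ × 2.420×10¹⁹ = 1.615×10⁹ m³/s².
r₁ = 113.6 + 24.95 = 138.55 km = 1.3855×10⁵ m.
r₂ = 113.6 + 183.1 = 296.70 km = 2.9670×10⁵ m.
Transfer ellipse a_t = (r₁ + r₂)/2 = 2.176×10⁵ m.
At r₁: circular v_c1 = √(μ/r₁) = 108.0 m/s; transfer-periapsis v_p = √[μ(2/r₁ − 1/a_t)] = 126.1 m/s.
Δv₁ = v_p − v_c1 = 18.10 m/s.

Δv ≈ 18.1 m/s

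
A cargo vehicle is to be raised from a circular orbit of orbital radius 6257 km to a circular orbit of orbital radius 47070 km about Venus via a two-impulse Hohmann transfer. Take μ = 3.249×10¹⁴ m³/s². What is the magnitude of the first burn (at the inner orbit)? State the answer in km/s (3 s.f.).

r₁ = 6257 km = 6.257×10⁶ m.
r₂ = 47070 km = 4.707×10⁷ m.
Transfer ellipse a_t = (r₁ + r₂)/2 = 2.666×10⁷ m.
At r₁: circular v_c1 = √(μ/r₁) = 7206 m/s; transfer-periapsis v_p = √[μ(2/r₁ − 1/a_t)] = 9574 m/s.
Δv₁ = v_p − v_c1 = 2368 m/s.
= 2.368 km/s.

Δv ≈ 2.37 km/s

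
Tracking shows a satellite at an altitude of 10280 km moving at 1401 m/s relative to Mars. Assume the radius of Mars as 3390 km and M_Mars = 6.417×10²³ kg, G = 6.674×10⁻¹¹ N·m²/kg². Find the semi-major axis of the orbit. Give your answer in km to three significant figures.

a ≈ 9950 km

μ = GM = 6.674×10⁻¹¹ × 6.417×10²³ = 4.283×10¹³ m³/s².
r = 3390 + 10280 = 13670 km = 1.367×10⁷ m.
Specific orbital energy ε = v²/2 − μ/r = (1401)²/2 − 4.283×10¹³/1.367×10⁷ = -2.152×10⁶ J/kg.
Since ε = −μ/(2a), a = −μ/(2ε) = 9.953×10⁶ m = 9952.7 km.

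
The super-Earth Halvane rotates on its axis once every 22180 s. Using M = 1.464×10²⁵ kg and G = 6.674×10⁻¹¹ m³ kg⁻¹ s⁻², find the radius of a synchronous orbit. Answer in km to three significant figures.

r_sync ≈ 23000 km

μ = GM = 6.674×10⁻¹¹ × 1.464×10²⁵ = 9.771×10¹⁴ m³/s².
A synchronous orbit has period T, so by Kepler's third law a = (μT²/4π²)^(1/3).
μT²/4π² = 9.771×10¹⁴ × (2.218×10⁴)² / 39.48 = 1.218×10²² m³.
a = 2.301×10⁷ m = 23005 km.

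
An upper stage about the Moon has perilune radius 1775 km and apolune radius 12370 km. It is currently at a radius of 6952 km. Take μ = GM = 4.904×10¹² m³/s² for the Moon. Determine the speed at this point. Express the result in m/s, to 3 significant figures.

Semi-major axis a = (r_p + r_a)/2 = 7072.5 km = 7.072×10⁶ m.
Vis-viva: v² = μ(2/r − 1/a) = 4.904×10¹² × (2.877×10⁻⁷ − 1.414×10⁻⁷) = 7.174×10⁵ m²/s².
v = 847.0 m/s.

v ≈ 847 m/s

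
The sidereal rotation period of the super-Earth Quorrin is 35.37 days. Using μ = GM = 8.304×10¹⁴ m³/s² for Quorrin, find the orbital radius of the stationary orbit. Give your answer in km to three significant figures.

r_sync ≈ 5.81×10⁵ km

T = 35.37 days = 3.056×10⁶ s.
A synchronous orbit has period T, so by Kepler's third law a = (μT²/4π²)^(1/3).
μT²/4π² = 8.304×10¹⁴ × (3.056×10⁶)² / 39.48 = 1.964×10²⁶ m³.
a = 5.813×10⁸ m = 5.8131×10⁵ km.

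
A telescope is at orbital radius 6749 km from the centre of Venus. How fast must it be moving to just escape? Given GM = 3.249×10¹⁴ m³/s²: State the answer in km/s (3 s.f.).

v_esc ≈ 9.81 km/s

r = 6749 km = 6.749×10⁶ m.
Escape speed v_esc = √(2μ/r) = √(2 × 3.249×10¹⁴ / 6.749×10⁶) = √(9.628×10⁷) = 9812 m/s.
= 9.812 km/s.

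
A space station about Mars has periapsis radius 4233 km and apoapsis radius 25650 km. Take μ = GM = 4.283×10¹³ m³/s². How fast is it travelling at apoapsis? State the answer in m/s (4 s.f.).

v ≈ 687.8 m/s

Semi-major axis a = (r_p + r_a)/2 = 14942 km = 1.494×10⁷ m.
Vis-viva: v² = μ(2/r − 1/a) = 4.283×10¹³ × (7.797×10⁻⁸ − 6.693×10⁻⁸) = 4.731×10⁵ m²/s².
v = 687.8 m/s.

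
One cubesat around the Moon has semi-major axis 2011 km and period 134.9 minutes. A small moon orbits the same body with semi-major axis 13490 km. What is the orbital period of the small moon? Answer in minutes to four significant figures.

T₂ ≈ 2344 minutes

Kepler's third law: T² ∝ a³, so T₂ = T₁ (a₂/a₁)^(3/2).
a₂/a₁ = 6.708, (a₂/a₁)^(3/2) = 17.37.
T₂ = 134.9 × 17.37 = 2344 minutes.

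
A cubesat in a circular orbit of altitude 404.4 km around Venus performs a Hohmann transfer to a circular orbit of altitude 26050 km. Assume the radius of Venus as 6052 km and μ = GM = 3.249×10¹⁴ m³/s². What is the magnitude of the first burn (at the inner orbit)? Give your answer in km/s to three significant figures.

Δv ≈ 2.06 km/s

r₁ = 6052 + 404.4 = 6456.4 km = 6.4564×10⁶ m.
r₂ = 6052 + 26050 = 32102 km = 3.2102×10⁷ m.
Transfer ellipse a_t = (r₁ + r₂)/2 = 1.928×10⁷ m.
At r₁: circular v_c1 = √(μ/r₁) = 7094 m/s; transfer-periapsis v_p = √[μ(2/r₁ − 1/a_t)] = 9154 m/s.
Δv₁ = v_p − v_c1 = 2060 m/s.
= 2.060 km/s.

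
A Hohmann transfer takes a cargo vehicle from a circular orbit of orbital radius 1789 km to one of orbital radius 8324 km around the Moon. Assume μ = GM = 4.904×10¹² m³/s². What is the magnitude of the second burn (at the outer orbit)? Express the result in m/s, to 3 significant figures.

r₁ = 1789 km = 1.789×10⁶ m.
r₂ = 8324 km = 8.324×10⁶ m.
Transfer ellipse a_t = (r₁ + r₂)/2 = 5.056×10⁶ m.
At r₁: circular v_c1 = √(μ/r₁) = 1656 m/s; transfer-perilune v_p = √[μ(2/r₁ − 1/a_t)] = 2124 m/s.
At r₂: circular v_c2 = √(μ/r₂) = 767.6 m/s; transfer-apolune v_a = √[μ(2/r₂ − 1/a_t)] = 456.6 m/s.
Δv₂ = v_c2 − v_a = 311.0 m/s.

Δv ≈ 311 m/s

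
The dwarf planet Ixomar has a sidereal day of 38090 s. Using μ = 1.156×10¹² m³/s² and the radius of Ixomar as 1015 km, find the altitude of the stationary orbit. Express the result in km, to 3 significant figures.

A synchronous orbit has period T, so by Kepler's third law a = (μT²/4π²)^(1/3).
μT²/4π² = 1.156×10¹² × (3.809×10⁴)² / 39.48 = 4.248×10¹⁹ m³.
a = 3.489×10⁶ m = 3489.3 km.
Altitude h = a − R = 3489.3 − 1015 = 2474.3 km.

h_sync ≈ 2470 km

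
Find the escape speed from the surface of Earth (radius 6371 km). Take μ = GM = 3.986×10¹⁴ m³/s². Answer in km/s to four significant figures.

r = R = 6.371×10⁶ m.
Escape speed v_esc = √(2μ/r) = √(2 × 3.986×10¹⁴ / 6.371×10⁶) = √(1.251×10⁸) = 11190 m/s.
= 11.19 km/s.

v_esc ≈ 11.19 km/s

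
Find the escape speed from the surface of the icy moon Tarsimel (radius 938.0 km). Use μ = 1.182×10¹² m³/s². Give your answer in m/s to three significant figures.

r = R = 9.380×10⁵ m.
Escape speed v_esc = √(2μ/r) = √(2 × 1.182×10¹² / 9.380×10⁵) = √(2.520×10⁶) = 1588 m/s.

v_esc ≈ 1590 m/s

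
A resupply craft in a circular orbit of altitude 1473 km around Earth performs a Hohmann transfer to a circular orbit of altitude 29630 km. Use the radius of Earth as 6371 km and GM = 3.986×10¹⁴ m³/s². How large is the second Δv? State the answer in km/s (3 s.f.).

r₁ = 6371 + 1473 = 7844.0 km = 7.8440×10⁶ m.
r₂ = 6371 + 29630 = 36001 km = 3.6001×10⁷ m.
Transfer ellipse a_t = (r₁ + r₂)/2 = 2.192×10⁷ m.
At r₁: circular v_c1 = √(μ/r₁) = 7129 m/s; transfer-perigee v_p = √[μ(2/r₁ − 1/a_t)] = 9135 m/s.
At r₂: circular v_c2 = √(μ/r₂) = 3327 m/s; transfer-apogee v_a = √[μ(2/r₂ − 1/a_t)] = 1990 m/s.
Δv₂ = v_c2 − v_a = 1337 m/s.
= 1.337 km/s.

Δv ≈ 1.34 km/s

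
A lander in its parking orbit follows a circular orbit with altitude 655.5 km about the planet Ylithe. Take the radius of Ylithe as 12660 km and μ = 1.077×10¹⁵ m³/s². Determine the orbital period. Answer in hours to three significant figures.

r = 12660 + 655.5 = 13316 km = 1.3316×10⁷ m.
Kepler's third law: T = 2π√(r³/μ) = 2π√((1.332×10⁷)³ / 1.077×10¹⁵).
r³/μ = 2.192×10⁶ s², so T = 2π × 1.481×10³ = 9.303×10³ s.
Converting: 9.303×10³ s ÷ 3600 = 2.584 hours.

T ≈ 2.58 hours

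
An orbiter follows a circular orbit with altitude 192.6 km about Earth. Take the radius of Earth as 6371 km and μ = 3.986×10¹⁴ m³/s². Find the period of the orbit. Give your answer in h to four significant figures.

T ≈ 1.470 h

r = 6371 + 192.6 = 6563.6 km = 6.5636×10⁶ m.
Kepler's third law: T = 2π√(r³/μ) = 2π√((6.564×10⁶)³ / 3.986×10¹⁴).
r³/μ = 7.094×10⁵ s², so T = 2π × 8.423×10² = 5.292×10³ s.
Converting: 5.292×10³ s ÷ 3600 = 1.470 h.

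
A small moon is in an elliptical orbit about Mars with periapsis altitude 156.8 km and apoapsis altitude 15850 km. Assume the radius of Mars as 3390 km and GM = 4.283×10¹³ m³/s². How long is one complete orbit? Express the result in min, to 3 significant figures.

r_p = 3390 + 156.8 = 3546.8 km = 3.5468×10⁶ m.
r_a = 3390 + 15850 = 19240 km = 1.9240×10⁷ m.
Semi-major axis a = (r_p + r_a)/2 = (3546.8 + 19240)/2 = 11393 km = 1.139×10⁷ m.
By Kepler's third law T = 2π√(a³/μ) = 2π × 5.876×10³ = 3.692×10⁴ s.
= 615.4 min.

T ≈ 615 min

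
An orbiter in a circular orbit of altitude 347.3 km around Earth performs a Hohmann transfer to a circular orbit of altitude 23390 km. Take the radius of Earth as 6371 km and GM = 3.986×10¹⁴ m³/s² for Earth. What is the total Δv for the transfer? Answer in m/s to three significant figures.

Δv_total ≈ 3580 m/s

r₁ = 6371 + 347.3 = 6718.3 km = 6.7183×10⁶ m.
r₂ = 6371 + 23390 = 29761 km = 2.9761×10⁷ m.
Transfer ellipse a_t = (r₁ + r₂)/2 = 1.824×10⁷ m.
At r₁: circular v_c1 = √(μ/r₁) = 7703 m/s; transfer-perigee v_p = √[μ(2/r₁ − 1/a_t)] = 9839 m/s.
Δv₁ = v_p − v_c1 = 2136 m/s.
At r₂: circular v_c2 = √(μ/r₂) = 3660 m/s; transfer-apogee v_a = √[μ(2/r₂ − 1/a_t)] = 2221 m/s.
Δv₂ = v_c2 − v_a = 1439 m/s.
Total Δv = Δv₁ + Δv₂ = 3575 m/s.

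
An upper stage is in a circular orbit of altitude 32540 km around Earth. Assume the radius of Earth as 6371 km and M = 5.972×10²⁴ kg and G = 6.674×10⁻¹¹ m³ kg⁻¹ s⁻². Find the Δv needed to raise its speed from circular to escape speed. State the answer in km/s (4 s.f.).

μ = GM = 6.674×10⁻¹¹ × 5.972×10²⁴ = 3.986×10¹⁴ m³/s².
r = 6371 + 32540 = 38911 km = 3.8911×10⁷ m.
Circular speed v_c = √(μ/r) = 3200 m/s.
Escape speed v_esc = √(2μ/r) = √2 × v_c = 4526 m/s.
Δv = v_esc − v_c = 1326 m/s = 1.326 km/s.

Δv ≈ 1.326 km/s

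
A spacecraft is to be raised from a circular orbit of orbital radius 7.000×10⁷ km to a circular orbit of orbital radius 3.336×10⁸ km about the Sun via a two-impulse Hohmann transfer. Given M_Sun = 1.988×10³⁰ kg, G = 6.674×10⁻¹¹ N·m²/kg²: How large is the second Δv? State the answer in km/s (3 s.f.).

Δv ≈ 8.20 km/s

μ = GM = 6.674×10⁻¹¹ × 1.988×10³⁰ = 1.327×10²⁰ m³/s².
r₁ = 7.000×10⁷ km = 7.000×10¹⁰ m.
r₂ = 3.336×10⁸ km = 3.336×10¹¹ m.
Transfer ellipse a_t = (r₁ + r₂)/2 = 2.018×10¹¹ m.
At r₁: circular v_c1 = √(μ/r₁) = 43540 m/s; transfer-perihelion v_p = √[μ(2/r₁ − 1/a_t)] = 55980 m/s.
At r₂: circular v_c2 = √(μ/r₂) = 19940 m/s; transfer-aphelion v_a = √[μ(2/r₂ − 1/a_t)] = 11750 m/s.
Δv₂ = v_c2 − v_a = 8197 m/s.
= 8.197 km/s.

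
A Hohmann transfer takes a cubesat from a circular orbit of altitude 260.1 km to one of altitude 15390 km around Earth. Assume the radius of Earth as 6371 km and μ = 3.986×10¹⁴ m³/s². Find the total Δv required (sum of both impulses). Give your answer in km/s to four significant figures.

Δv_total ≈ 3.201 km/s

r₁ = 6371 + 260.1 = 6631.1 km = 6.6311×10⁶ m.
r₂ = 6371 + 15390 = 21761 km = 2.1761×10⁷ m.
Transfer ellipse a_t = (r₁ + r₂)/2 = 1.420×10⁷ m.
At r₁: circular v_c1 = √(μ/r₁) = 7753 m/s; transfer-perigee v_p = √[μ(2/r₁ − 1/a_t)] = 9599 m/s.
Δv₁ = v_p − v_c1 = 1846 m/s.
At r₂: circular v_c2 = √(μ/r₂) = 4280 m/s; transfer-apogee v_a = √[μ(2/r₂ − 1/a_t)] = 2925 m/s.
Δv₂ = v_c2 − v_a = 1355 m/s.
Total Δv = Δv₁ + Δv₂ = 3201 m/s = 3.201 km/s.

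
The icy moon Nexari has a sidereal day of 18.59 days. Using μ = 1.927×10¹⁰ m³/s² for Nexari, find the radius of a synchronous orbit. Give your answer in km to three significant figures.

r_sync ≈ 10800 km

T = 18.59 days = 1.606×10⁶ s.
A synchronous orbit has period T, so by Kepler's third law a = (μT²/4π²)^(1/3).
μT²/4π² = 1.927×10¹⁰ × (1.606×10⁶)² / 39.48 = 1.259×10²¹ m³.
a = 1.080×10⁷ m = 10799 km.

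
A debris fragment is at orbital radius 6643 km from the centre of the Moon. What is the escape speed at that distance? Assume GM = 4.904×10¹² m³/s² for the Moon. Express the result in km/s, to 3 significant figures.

v_esc ≈ 1.22 km/s

r = 6643 km = 6.643×10⁶ m.
Escape speed v_esc = √(2μ/r) = √(2 × 4.904×10¹² / 6.643×10⁶) = √(1.476×10⁶) = 1215 m/s.
= 1.215 km/s.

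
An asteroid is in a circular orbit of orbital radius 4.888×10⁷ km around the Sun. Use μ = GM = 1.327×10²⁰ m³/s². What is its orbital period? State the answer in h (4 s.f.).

T ≈ 1637 h

r = 4.888×10⁷ km = 4.888×10¹⁰ m.
Kepler's third law: T = 2π√(r³/μ) = 2π√((4.888×10¹⁰)³ / 1.327×10²⁰).
r³/μ = 8.801×10¹¹ s², so T = 2π × 9.381×10⁵ = 5.894×10⁶ s.
Converting: 5.894×10⁶ s ÷ 3600 = 1637 h.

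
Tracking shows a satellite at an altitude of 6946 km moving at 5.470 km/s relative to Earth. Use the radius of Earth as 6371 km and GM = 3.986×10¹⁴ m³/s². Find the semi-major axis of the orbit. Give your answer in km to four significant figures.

r = 6371 + 6946 = 13317 km = 1.332×10⁷ m.
Specific orbital energy ε = v²/2 − μ/r = (5470)²/2 − 3.986×10¹⁴/1.332×10⁷ = -1.497×10⁷ J/kg.
Since ε = −μ/(2a), a = −μ/(2ε) = 1.331×10⁷ m = 13312 km.

a ≈ 13310 km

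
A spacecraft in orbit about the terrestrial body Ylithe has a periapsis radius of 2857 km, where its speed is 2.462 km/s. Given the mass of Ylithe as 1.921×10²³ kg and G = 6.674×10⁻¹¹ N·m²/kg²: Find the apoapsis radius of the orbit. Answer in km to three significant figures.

μ = GM = 6.674×10⁻¹¹ × 1.921×10²³ = 1.282×10¹³ m³/s².
r_p = 2.857×10⁶ m.
Specific energy ε = v²/2 − μ/r = -1.457×10⁶ J/kg, so a = −μ/(2ε) = 4.400×10⁶ m.
The apsides satisfy r_p + r_a = 2a, so the apoapsis radius is 2a − r_p = 5.944×10⁶ m = 5943.8 km.

apoapsis radius ≈ 5940 km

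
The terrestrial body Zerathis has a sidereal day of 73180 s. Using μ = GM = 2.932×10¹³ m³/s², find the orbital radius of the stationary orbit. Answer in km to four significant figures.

r_sync ≈ 15840 km

A synchronous orbit has period T, so by Kepler's third law a = (μT²/4π²)^(1/3).
μT²/4π² = 2.932×10¹³ × (7.318×10⁴)² / 39.48 = 3.977×10²¹ m³.
a = 1.584×10⁷ m = 15844 km.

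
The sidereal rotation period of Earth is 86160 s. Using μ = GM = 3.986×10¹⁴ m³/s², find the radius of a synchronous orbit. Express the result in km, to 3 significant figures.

r_sync ≈ 42200 km

A synchronous orbit has period T, so by Kepler's third law a = (μT²/4π²)^(1/3).
μT²/4π² = 3.986×10¹⁴ × (8.616×10⁴)² / 39.48 = 7.495×10²² m³.
a = 4.216×10⁷ m = 42163 km.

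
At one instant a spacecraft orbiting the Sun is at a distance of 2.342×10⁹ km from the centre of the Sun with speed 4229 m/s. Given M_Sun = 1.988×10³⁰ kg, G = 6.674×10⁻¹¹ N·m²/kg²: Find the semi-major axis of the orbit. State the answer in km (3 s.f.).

a ≈ 1.39×10⁹ km

μ = GM = 6.674×10⁻¹¹ × 1.988×10³⁰ = 1.327×10²⁰ m³/s².
r = 2.342×10¹² m.
Vis-viva rearranged: 1/a = 2/r − v²/μ = 8.540×10⁻¹³ − 1.348×10⁻¹³ = 7.192×10⁻¹³ m⁻¹.
a = 1.390×10¹² m = 1.3905×10⁹ km.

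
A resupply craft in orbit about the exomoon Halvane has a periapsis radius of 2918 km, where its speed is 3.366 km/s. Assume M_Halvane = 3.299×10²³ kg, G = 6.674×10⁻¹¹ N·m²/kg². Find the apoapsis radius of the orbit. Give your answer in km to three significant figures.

μ = GM = 6.674×10⁻¹¹ × 3.299×10²³ = 2.202×10¹³ m³/s².
r_p = 2.918×10⁶ m.
Specific energy ε = v²/2 − μ/r = -1.880×10⁶ J/kg, so a = −μ/(2ε) = 5.854×10⁶ m.
The apsides satisfy r_p + r_a = 2a, so the apoapsis radius is 2a − r_p = 8.791×10⁶ m = 8790.7 km.

apoapsis radius ≈ 8790 km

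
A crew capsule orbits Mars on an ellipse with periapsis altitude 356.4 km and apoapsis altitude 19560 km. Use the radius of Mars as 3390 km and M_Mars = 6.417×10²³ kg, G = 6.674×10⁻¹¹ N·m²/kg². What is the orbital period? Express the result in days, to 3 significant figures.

μ = GM = 6.674×10⁻¹¹ × 6.417×10²³ = 4.283×10¹³ m³/s².
r_p = 3390 + 356.4 = 3746.4 km = 3.7464×10⁶ m.
r_a = 3390 + 19560 = 22950 km = 2.2950×10⁷ m.
Semi-major axis a = (r_p + r_a)/2 = (3746.4 + 22950)/2 = 13348 km = 1.335×10⁷ m.
By Kepler's third law T = 2π√(a³/μ) = 2π × 7.452×10³ = 4.682×10⁴ s.
= 0.5419 days.

T ≈ 0.542 days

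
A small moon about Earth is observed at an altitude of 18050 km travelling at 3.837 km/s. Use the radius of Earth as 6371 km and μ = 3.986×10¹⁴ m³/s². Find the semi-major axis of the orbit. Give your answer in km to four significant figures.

r = 6371 + 18050 = 24421 km = 2.442×10⁷ m.
Vis-viva rearranged: 1/a = 2/r − v²/μ = 8.190×10⁻⁸ − 3.694×10⁻⁸ = 4.496×10⁻⁸ m⁻¹.
a = 2.224×10⁷ m = 22241 km.

a ≈ 22240 km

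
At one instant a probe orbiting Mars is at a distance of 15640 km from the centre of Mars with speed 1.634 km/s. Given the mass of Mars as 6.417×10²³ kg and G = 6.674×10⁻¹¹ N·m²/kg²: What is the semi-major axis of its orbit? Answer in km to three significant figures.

μ = GM = 6.674×10⁻¹¹ × 6.417×10²³ = 4.283×10¹³ m³/s².
r = 1.564×10⁷ m.
Specific orbital energy ε = v²/2 − μ/r = (1634)²/2 − 4.283×10¹³/1.564×10⁷ = -1.403×10⁶ J/kg.
Since ε = −μ/(2a), a = −μ/(2ε) = 1.526×10⁷ m = 15259 km.

a ≈ 15300 km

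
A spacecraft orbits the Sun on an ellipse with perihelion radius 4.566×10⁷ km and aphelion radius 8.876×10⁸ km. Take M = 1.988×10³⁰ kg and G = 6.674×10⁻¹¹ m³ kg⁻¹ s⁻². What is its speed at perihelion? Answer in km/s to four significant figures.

v ≈ 74.35 km/s

μ = GM = 6.674×10⁻¹¹ × 1.988×10³⁰ = 1.327×10²⁰ m³/s².
Semi-major axis a = (r_p + r_a)/2 = 4.6663×10⁸ km = 4.666×10¹¹ m.
Vis-viva: v² = μ(2/r − 1/a) = 1.327×10²⁰ × (4.380×10⁻¹¹ − 2.143×10⁻¹²) = 5.527×10⁹ m²/s².
v = 74350 m/s = 74.35 km/s.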